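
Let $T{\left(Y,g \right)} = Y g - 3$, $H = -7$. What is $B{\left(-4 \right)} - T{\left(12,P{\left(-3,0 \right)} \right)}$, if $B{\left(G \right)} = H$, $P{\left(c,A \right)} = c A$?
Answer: $-4$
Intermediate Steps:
$P{\left(c,A \right)} = A c$
$B{\left(G \right)} = -7$
$T{\left(Y,g \right)} = -3 + Y g$
$B{\left(-4 \right)} - T{\left(12,P{\left(-3,0 \right)} \right)} = -7 - \left(-3 + 12 \cdot 0 \left(-3\right)\right) = -7 - \left(-3 + 12 \cdot 0\right) = -7 - \left(-3 + 0\right) = -7 - -3 = -7 + 3 = -4$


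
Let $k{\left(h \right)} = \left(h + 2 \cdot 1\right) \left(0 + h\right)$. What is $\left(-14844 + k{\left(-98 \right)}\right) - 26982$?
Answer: $-32418$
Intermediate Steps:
$k{\left(h \right)} = h \left(2 + h\right)$ ($k{\left(h \right)} = \left(h + 2\right) h = \left(2 + h\right) h = h \left(2 + h\right)$)
$\left(-14844 + k{\left(-98 \right)}\right) - 26982 = \left(-14844 - 98 \left(2 - 98\right)\right) - 26982 = \left(-14844 - -9408\right) - 26982 = \left(-14844 + 9408\right) - 26982 = -5436 - 26982 = -32418$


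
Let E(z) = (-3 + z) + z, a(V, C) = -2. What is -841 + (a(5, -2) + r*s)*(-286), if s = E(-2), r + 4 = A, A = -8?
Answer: -24293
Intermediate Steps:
r = -12 (r = -4 - 8 = -12)
E(z) = -3 + 2*z
s = -7 (s = -3 + 2*(-2) = -3 - 4 = -7)
-841 + (a(5, -2) + r*s)*(-286) = -841 + (-2 - 12*(-7))*(-286) = -841 + (-2 + 84)*(-286) = -841 + 82*(-286) = -841 - 23452 = -24293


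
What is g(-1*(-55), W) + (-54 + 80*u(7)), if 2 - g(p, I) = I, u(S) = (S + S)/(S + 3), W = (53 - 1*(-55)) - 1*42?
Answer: -6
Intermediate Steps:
W = 66 (W = (53 + 55) - 42 = 108 - 42 = 66)
u(S) = 2*S/(3 + S) (u(S) = (2*S)/(3 + S) = 2*S/(3 + S))
g(p, I) = 2 - I
g(-1*(-55), W) + (-54 + 80*u(7)) = (2 - 1*66) + (-54 + 80*(2*7/(3 + 7))) = (2 - 66) + (-54 + 80*(2*7/10)) = -64 + (-54 + 80*(2*7*(1/10))) = -64 + (-54 + 80*(7/5)) = -64 + (-54 + 112) = -64 + 58 = -6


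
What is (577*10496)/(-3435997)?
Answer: -6056192/3435997 ≈ -1.7626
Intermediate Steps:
(577*10496)/(-3435997) = 6056192*(-1/3435997) = -6056192/3435997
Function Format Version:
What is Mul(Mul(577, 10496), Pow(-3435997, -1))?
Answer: Rational(-6056192, 3435997) ≈ -1.7626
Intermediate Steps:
Mul(Mul(577, 10496), Pow(-3435997, -1)) = Mul(6056192, Rational(-1, 3435997)) = Rational(-6056192, 3435997)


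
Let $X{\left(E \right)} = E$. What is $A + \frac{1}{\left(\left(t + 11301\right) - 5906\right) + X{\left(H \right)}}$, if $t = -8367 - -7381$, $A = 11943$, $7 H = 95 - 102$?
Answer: $\frac{52644745}{4408} \approx 11943.0$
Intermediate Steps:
$H = -1$ ($H = \frac{95 - 102}{7} = \frac{1}{7} \left(-7\right) = -1$)
$t = -986$ ($t = -8367 + 7381 = -986$)
$A + \frac{1}{\left(\left(t + 11301\right) - 5906\right) + X{\left(H \right)}} = 11943 + \frac{1}{\left(\left(-986 + 11301\right) - 5906\right) - 1} = 11943 + \frac{1}{\left(10315 - 5906\right) - 1} = 11943 + \frac{1}{4409 - 1} = 11943 + \frac{1}{4408} = \frac{52644745}{4408}$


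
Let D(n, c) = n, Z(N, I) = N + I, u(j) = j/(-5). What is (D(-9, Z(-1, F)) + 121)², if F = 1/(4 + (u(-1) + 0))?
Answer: 12544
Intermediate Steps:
u(j) = -j/5 (u(j) = j*(-⅕) = -j/5)
F = 5/21 (F = 1/(4 + (-⅕*(-1) + 0)) = 1/(4 + (⅕ + 0)) = 1/(4 + ⅕) = 1/(21/5) = 5/21 ≈ 0.23810)
Z(N, I) = I + N
(D(-9, Z(-1, F)) + 121)² = (-9 + 121)² = 112² = 12544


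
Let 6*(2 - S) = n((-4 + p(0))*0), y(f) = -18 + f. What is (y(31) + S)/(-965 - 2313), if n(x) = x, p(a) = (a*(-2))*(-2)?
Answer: -15/3278 ≈ -0.0045760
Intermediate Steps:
p(a) = 4*a (p(a) = -2*a*(-2) = 4*a)
S = 2 (S = 2 - (-4 + 4*0)*0/6 = 2 - (-4 + 0)*0/6 = 2 - (-2)*0/3 = 2 - ⅙*0 = 2 + 0 = 2)
(y(31) + S)/(-965 - 2313) = ((-18 + 31) + 2)/(-965 - 2313) = (13 + 2)/(-3278) = 15*(-1/3278) = -15/3278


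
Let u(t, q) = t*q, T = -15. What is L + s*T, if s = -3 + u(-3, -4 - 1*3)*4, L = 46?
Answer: -1169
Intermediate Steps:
u(t, q) = q*t
s = 81 (s = -3 + ((-4 - 1*3)*(-3))*4 = -3 + ((-4 - 3)*(-3))*4 = -3 - 7*(-3)*4 = -3 + 21*4 = -3 + 84 = 81)
L + s*T = 46 + 81*(-15) = 46 - 1215 = -1169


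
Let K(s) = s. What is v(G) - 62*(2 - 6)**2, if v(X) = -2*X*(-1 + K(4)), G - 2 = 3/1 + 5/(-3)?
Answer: -1012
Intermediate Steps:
G = 10/3 (G = 2 + (3/1 + 5/(-3)) = 2 + (3*1 + 5*(-1/3)) = 2 + (3 - 5/3) = 2 + 4/3 = 10/3 ≈ 3.3333)
v(X) = -6*X (v(X) = -2*X*(-1 + 4) = -2*X*3 = -6*X)
v(G) - 62*(2 - 6)**2 = -6*10/3 - 62*(2 - 6)**2 = -20 - 62*(-4)**2 = -20 - 62*16 = -20 - 992 = -1012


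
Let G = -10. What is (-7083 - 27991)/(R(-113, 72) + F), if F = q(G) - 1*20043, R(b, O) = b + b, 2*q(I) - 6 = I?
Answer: 35074/20271 ≈ 1.7303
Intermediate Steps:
q(I) = 3 + I/2
R(b, O) = 2*b
F = -20045 (F = (3 + (1/2)*(-10)) - 1*20043 = (3 - 5) - 20043 = -2 - 20043 = -20045)
(-7083 - 27991)/(R(-113, 72) + F) = (-7083 - 27991)/(2*(-113) - 20045) = -35074/(-226 - 20045) = -35074/(-20271) = -35074*(-1/20271) = 35074/20271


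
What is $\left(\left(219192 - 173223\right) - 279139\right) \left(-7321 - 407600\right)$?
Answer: $96747129570$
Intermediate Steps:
$\left(\left(219192 - 173223\right) - 279139\right) \left(-7321 - 407600\right) = \left(45969 - 279139\right) \left(-414921\right) = \left(-233170\right) \left(-414921\right) = 96747129570$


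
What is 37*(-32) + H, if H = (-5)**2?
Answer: -1159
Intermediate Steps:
H = 25
37*(-32) + H = 37*(-32) + 25 = -1184 + 25 = -1159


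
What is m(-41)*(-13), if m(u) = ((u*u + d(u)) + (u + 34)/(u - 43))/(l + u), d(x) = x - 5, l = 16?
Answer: 255073/300 ≈ 850.24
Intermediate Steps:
d(x) = -5 + x
m(u) = (-5 + u + u² + (34 + u)/(-43 + u))/(16 + u) (m(u) = ((u*u + (-5 + u)) + (u + 34)/(u - 43))/(16 + u) = ((u² + (-5 + u)) + (34 + u)/(-43 + u))/(16 + u) = ((-5 + u + u²) + (34 + u)/(-43 + u))/(16 + u) = (-5 + u + u² + (34 + u)/(-43 + u))/(16 + u))
m(-41)*(-13) = ((249 + (-41)³ - 47*(-41) - 42*(-41)²)/(-688 + (-41)² - 27*(-41)))*(-13) = ((249 - 68921 + 1927 - 42*1681)/(-688 + 1681 + 1107))*(-13) = ((249 - 68921 + 1927 - 70602)/2100)*(-13) = ((1/2100)*(-137347))*(-13) = -19621/300*(-13) = 255073/300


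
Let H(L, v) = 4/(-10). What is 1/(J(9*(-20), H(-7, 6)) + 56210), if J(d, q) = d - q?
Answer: 5/280152 ≈ 1.7847e-5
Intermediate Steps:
H(L, v) = -⅖ (H(L, v) = 4*(-⅒) = -⅖)
1/(J(9*(-20), H(-7, 6)) + 56210) = 1/((9*(-20) - 1*(-⅖)) + 56210) = 1/((-180 + ⅖) + 56210) = 1/(-898/5 + 56210) = 1/(280152/5) = 5/280152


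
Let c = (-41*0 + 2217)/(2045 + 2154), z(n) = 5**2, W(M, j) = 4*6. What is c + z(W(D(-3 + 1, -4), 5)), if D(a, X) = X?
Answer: 107192/4199 ≈ 25.528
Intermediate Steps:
W(M, j) = 24
z(n) = 25
c = 2217/4199 (c = (0 + 2217)/4199 = 2217*(1/4199) = 2217/4199 ≈ 0.52798)
c + z(W(D(-3 + 1, -4), 5)) = 2217/4199 + 25 = 107192/4199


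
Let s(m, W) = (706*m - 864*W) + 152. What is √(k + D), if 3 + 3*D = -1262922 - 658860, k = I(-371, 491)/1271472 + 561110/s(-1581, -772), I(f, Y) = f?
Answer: I*√3262578702265028153515004913/71365498284 ≈ 800.37*I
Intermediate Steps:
s(m, W) = 152 - 864*W + 706*m (s(m, W) = (-864*W + 706*m) + 152 = 152 - 864*W + 706*m)
k = -356801121283/285461993136 (k = -371/1271472 + 561110/(152 - 864*(-772) + 706*(-1581)) = -371*1/1271472 + 561110/(152 + 667008 - 1116186) = -371/1271472 + 561110/(-449026) = -371/1271472 + 561110*(-1/449026) = -371/1271472 - 280555/224513 = -356801121283/285461993136 ≈ -1.2499)
D = -640595 (D = -1 + (-1262922 - 658860)/3 = -1 + (⅓)*(-1921782) = -1 - 640594 = -640595)
√(k + D) = √(-356801121283/285461993136 - 640595) = √(-182865882294077203/285461993136) = I*√3262578702265028153515004913/71365498284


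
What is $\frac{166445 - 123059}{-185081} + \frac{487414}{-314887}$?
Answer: $- \frac{103872757916}{58279600847} \approx -1.7823$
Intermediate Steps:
$\frac{166445 - 123059}{-185081} + \frac{487414}{-314887} = \left(166445 - 123059\right) \left(- \frac{1}{185081}\right) + 487414 \left(- \frac{1}{314887}\right) = 43386 \left(- \frac{1}{185081}\right) - \frac{487414}{314887} = - \frac{43386}{185081} - \frac{487414}{314887} = - \frac{103872757916}{58279600847}$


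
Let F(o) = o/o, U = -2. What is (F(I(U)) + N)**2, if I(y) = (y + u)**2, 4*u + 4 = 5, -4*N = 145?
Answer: 19881/16 ≈ 1242.6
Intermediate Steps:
N = -145/4 (N = -1/4*145 = -145/4 ≈ -36.250)
u = 1/4 (u = -1 + (1/4)*5 = -1 + 5/4 = 1/4 ≈ 0.25000)
I(y) = (1/4 + y)**2 (I(y) = (y + 1/4)**2 = (1/4 + y)**2)
F(o) = 1
(F(I(U)) + N)**2 = (1 - 145/4)**2 = (-141/4)**2 = 19881/16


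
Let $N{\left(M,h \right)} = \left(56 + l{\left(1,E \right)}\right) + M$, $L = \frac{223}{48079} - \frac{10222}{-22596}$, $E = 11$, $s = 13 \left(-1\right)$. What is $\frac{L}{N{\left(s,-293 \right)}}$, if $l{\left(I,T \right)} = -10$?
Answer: $\frac{83897}{6057954} \approx 0.013849$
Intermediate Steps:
$s = -13$
$L = \frac{922867}{2019318}$ ($L = 223 \cdot \frac{1}{48079} - - \frac{19}{42} = \frac{223}{48079} + \frac{19}{42} = \frac{922867}{2019318} \approx 0.45702$)
$N{\left(M,h \right)} = 46 + M$ ($N{\left(M,h \right)} = \left(56 - 10\right) + M = 46 + M$)
$\frac{L}{N{\left(s,-293 \right)}} = \frac{922867}{2019318 \left(46 - 13\right)} = \frac{922867}{2019318 \cdot 33} = \frac{922867}{2019318} \cdot \frac{1}{33} = \frac{83897}{6057954}$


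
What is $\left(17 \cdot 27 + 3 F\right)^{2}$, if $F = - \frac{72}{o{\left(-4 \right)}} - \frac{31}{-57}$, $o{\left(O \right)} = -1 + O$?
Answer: $\frac{2290962496}{9025} \approx 2.5385 \cdot 10^{5}$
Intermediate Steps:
$F = \frac{4259}{285}$ ($F = - \frac{72}{-1 - 4} - \frac{31}{-57} = - \frac{72}{-5} - - \frac{31}{57} = \left(-72\right) \left(- \frac{1}{5}\right) + \frac{31}{57} = \frac{72}{5} + \frac{31}{57} = \frac{4259}{285} \approx 14.944$)
$\left(17 \cdot 27 + 3 F\right)^{2} = \left(17 \cdot 27 + 3 \cdot \frac{4259}{285}\right)^{2} = \left(459 + \frac{4259}{95}\right)^{2} = \left(\frac{47864}{95}\right)^{2} = \frac{2290962496}{9025}$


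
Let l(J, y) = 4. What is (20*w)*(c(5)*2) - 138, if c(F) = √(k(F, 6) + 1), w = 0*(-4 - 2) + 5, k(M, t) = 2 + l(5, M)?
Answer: -138 + 200*√7 ≈ 391.15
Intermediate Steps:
k(M, t) = 6 (k(M, t) = 2 + 4 = 6)
w = 5 (w = 0*(-6) + 5 = 0 + 5 = 5)
c(F) = √7 (c(F) = √(6 + 1) = √7)
(20*w)*(c(5)*2) - 138 = (20*5)*(√7*2) - 138 = 100*(2*√7) - 138 = 200*√7 - 138 = -138 + 200*√7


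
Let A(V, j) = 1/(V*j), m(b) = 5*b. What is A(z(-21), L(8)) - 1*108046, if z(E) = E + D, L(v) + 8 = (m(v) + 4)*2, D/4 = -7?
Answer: -423540321/3920 ≈ -1.0805e+5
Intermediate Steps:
D = -28 (D = 4*(-7) = -28)
L(v) = 10*v (L(v) = -8 + (5*v + 4)*2 = -8 + (4 + 5*v)*2 = -8 + (8 + 10*v) = 10*v)
z(E) = -28 + E (z(E) = E - 28 = -28 + E)
A(V, j) = 1/(V*j)
A(z(-21), L(8)) - 1*108046 = 1/((-28 - 21)*((10*8))) - 1*108046 = 1/(-49*80) - 108046 = -1/49*1/80 - 108046 = -1/3920 - 108046 = -423540321/3920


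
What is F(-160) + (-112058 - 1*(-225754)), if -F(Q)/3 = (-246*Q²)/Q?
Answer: -4384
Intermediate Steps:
F(Q) = 738*Q (F(Q) = -3*(-246*Q²)/Q = -(-738)*Q = 738*Q)
F(-160) + (-112058 - 1*(-225754)) = 738*(-160) + (-112058 - 1*(-225754)) = -118080 + (-112058 + 225754) = -118080 + 113696 = -4384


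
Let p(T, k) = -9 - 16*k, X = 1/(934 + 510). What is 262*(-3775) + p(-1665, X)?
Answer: -357050303/361 ≈ -9.8906e+5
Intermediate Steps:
X = 1/1444 ≈ 0.00069252
262*(-3775) + p(-1665, X) = 262*(-3775) + (-9 - 16*1/1444) = -989050 + (-9 - 4/361) = -989050 - 3253/361 = -357050303/361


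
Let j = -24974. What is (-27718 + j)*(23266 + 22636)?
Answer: -2418668184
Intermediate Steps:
(-27718 + j)*(23266 + 22636) = (-27718 - 24974)*(23266 + 22636) = -52692*45902 = -2418668184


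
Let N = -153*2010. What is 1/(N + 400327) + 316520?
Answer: 29372106441/92797 ≈ 3.1652e+5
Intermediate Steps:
N = -307530
1/(N + 400327) + 316520 = 1/(-307530 + 400327) + 316520 = 1/92797 + 316520 = 29372106441/92797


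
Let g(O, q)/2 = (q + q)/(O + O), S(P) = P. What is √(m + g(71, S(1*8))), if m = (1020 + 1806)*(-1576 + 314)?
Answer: 2*I*√4494570439/71 ≈ 1888.5*I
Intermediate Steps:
g(O, q) = 2*q/O (g(O, q) = 2*((q + q)/(O + O)) = 2*((2*q)/((2*O))) = 2*((2*q)*(1/(2*O))) = 2*(q/O) = 2*q/O)
m = -3566412 (m = 2826*(-1262) = -3566412)
√(m + g(71, S(1*8))) = √(-3566412 + 2*(1*8)/71) = √(-3566412 + 2*8*(1/71)) = √(-3566412 + 16/71) = √(-253215236/71) = 2*I*√4494570439/71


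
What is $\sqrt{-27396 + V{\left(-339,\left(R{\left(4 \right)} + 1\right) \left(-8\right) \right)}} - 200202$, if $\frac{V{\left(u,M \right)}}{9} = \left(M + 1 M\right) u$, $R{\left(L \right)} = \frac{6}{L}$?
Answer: $-200202 + 6 \sqrt{2629} \approx -1.9989 \cdot 10^{5}$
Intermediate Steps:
$V{\left(u,M \right)} = 18 M u$ ($V{\left(u,M \right)} = 9 \left(M + 1 M\right) u = 9 \left(M + M\right) u = 9 \cdot 2 M u = 18 M u$)
$\sqrt{-27396 + V{\left(-339,\left(R{\left(4 \right)} + 1\right) \left(-8\right) \right)}} - 200202 = \sqrt{-27396 + 18 \left(\frac{6}{4} + 1\right) \left(-8\right) \left(-339\right)} - 200202 = \sqrt{-27396 + 18 \left(6 \cdot \frac{1}{4} + 1\right) \left(-8\right) \left(-339\right)} - 200202 = \sqrt{-27396 + 18 \left(\frac{3}{2} + 1\right) \left(-8\right) \left(-339\right)} - 200202 = \sqrt{-27396 + 18 \cdot \frac{5}{2} \left(-8\right) \left(-339\right)} - 200202 = \sqrt{-27396 + 18 \left(-20\right) \left(-339\right)} - 200202 = \sqrt{-27396 + 122040} - 200202 = \sqrt{94644} - 200202 = 6 \sqrt{2629} - 200202 = -200202 + 6 \sqrt{2629}$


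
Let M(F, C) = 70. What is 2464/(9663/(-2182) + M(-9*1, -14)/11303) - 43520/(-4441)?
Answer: -265132887490624/484371649709 ≈ -547.38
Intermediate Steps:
2464/(9663/(-2182) + M(-9*1, -14)/11303) - 43520/(-4441) = 2464/(9663/(-2182) + 70/11303) - 43520/(-4441) = 2464/(9663*(-1/2182) + 70*(1/11303)) - 43520*(-1/4441) = 2464/(-9663/2182 + 70/11303) + 43520/4441 = 2464/(-109068149/24663146) + 43520/4441 = 2464*(-24663146/109068149) + 43520/4441 = -60769991744/109068149 + 43520/4441 = -265132887490624/484371649709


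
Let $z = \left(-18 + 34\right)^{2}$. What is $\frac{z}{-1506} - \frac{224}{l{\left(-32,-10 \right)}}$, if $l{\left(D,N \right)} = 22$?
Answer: $- \frac{85744}{8283} \approx -10.352$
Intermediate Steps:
$z = 256$ ($z = 16^{2} = 256$)
$\frac{z}{-1506} - \frac{224}{l{\left(-32,-10 \right)}} = \frac{256}{-1506} - \frac{224}{22} = 256 \left(- \frac{1}{1506}\right) - \frac{112}{11} = - \frac{128}{753} - \frac{112}{11} = - \frac{85744}{8283}$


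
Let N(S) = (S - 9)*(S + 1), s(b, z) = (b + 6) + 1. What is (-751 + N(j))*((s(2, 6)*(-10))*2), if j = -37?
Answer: -162900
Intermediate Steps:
s(b, z) = 7 + b (s(b, z) = (6 + b) + 1 = 7 + b)
N(S) = (1 + S)*(-9 + S) (N(S) = (-9 + S)*(1 + S) = (1 + S)*(-9 + S))
(-751 + N(j))*((s(2, 6)*(-10))*2) = (-751 + (-9 + (-37)² - 8*(-37)))*(((7 + 2)*(-10))*2) = (-751 + (-9 + 1369 + 296))*((9*(-10))*2) = (-751 + 1656)*(-90*2) = 905*(-180) = -162900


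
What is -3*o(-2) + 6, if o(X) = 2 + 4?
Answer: -12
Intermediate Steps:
o(X) = 6
-3*o(-2) + 6 = -3*6 + 6 = -18 + 6 = -12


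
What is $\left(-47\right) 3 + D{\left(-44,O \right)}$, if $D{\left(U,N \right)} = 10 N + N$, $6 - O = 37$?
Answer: $-482$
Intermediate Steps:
$O = -31$ ($O = 6 - 37 = -31$)
$D{\left(U,N \right)} = 11 N$
$\left(-47\right) 3 + D{\left(-44,O \right)} = \left(-47\right) 3 + 11 \left(-31\right) = -141 - 341 = -482$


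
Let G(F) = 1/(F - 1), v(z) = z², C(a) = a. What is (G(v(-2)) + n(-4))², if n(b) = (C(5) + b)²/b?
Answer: 1/144 ≈ 0.0069444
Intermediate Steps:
n(b) = (5 + b)²/b
G(F) = 1/(-1 + F)
(G(v(-2)) + n(-4))² = (1/(-1 + (-2)²) + (5 - 4)²/(-4))² = (1/(-1 + 4) - ¼*1²)² = (1/3 - ¼*1)² = (⅓ - ¼)² = (1/12)² = 1/144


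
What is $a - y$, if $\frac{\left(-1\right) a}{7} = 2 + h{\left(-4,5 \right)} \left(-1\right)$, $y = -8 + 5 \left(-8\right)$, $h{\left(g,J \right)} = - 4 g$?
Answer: $146$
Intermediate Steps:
$y = -48$ ($y = -8 - 40 = -48$)
$a = 98$ ($a = - 7 \left(2 + \left(-4\right) \left(-4\right) \left(-1\right)\right) = - 7 \left(2 + 16 \left(-1\right)\right) = - 7 \left(2 - 16\right) = \left(-7\right) \left(-14\right) = 98$)
$a - y = 98 - -48 = 98 + 48 = 146$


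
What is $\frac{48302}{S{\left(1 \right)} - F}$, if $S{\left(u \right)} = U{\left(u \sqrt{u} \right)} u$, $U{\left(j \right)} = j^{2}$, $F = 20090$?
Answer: $- \frac{48302}{20089} \approx -2.4044$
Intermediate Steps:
$S{\left(u \right)} = u^{4}$ ($S{\left(u \right)} = \left(u \sqrt{u}\right)^{2} u = \left(u^{\frac{3}{2}}\right)^{2} u = u^{3} u = u^{4}$)
$\frac{48302}{S{\left(1 \right)} - F} = \frac{48302}{1^{4} - 20090} = \frac{48302}{1 - 20090} = \frac{48302}{-20089} = 48302 \left(- \frac{1}{20089}\right) = - \frac{48302}{20089}$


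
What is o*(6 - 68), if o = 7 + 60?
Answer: -4154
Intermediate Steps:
o = 67
o*(6 - 68) = 67*(6 - 68) = 67*(-62) = -4154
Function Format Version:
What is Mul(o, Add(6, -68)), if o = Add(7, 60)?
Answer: -4154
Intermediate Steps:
o = 67
Mul(o, Add(6, -68)) = Mul(67, Add(6, -68)) = Mul(67, -62) = -4154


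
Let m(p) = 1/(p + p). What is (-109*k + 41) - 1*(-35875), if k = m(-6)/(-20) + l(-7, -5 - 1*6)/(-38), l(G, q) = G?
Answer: 163683329/4560 ≈ 35895.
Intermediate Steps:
m(p) = 1/(2*p)
k = 859/4560 (k = ((1/2)/(-6))/(-20) - 7/(-38) = ((1/2)*(-1/6))*(-1/20) - 7*(-1/38) = -1/12*(-1/20) + 7/38 = 1/240 + 7/38 = 859/4560 ≈ 0.18838)
(-109*k + 41) - 1*(-35875) = (-109*859/4560 + 41) - 1*(-35875) = (-93631/4560 + 41) + 35875 = 93329/4560 + 35875 = 163683329/4560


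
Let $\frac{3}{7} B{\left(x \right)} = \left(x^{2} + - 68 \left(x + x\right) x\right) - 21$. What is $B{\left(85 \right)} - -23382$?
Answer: $-2252542$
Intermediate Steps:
$B{\left(x \right)} = -49 - 315 x^{2}$ ($B{\left(x \right)} = \frac{7 \left(\left(x^{2} + - 68 \left(x + x\right) x\right) - 21\right)}{3} = \frac{7 \left(\left(x^{2} + - 68 \cdot 2 x x\right) - 21\right)}{3} = \frac{7 \left(\left(x^{2} + - 136 x x\right) - 21\right)}{3} = \frac{7 \left(\left(x^{2} - 136 x^{2}\right) - 21\right)}{3} = \frac{7 \left(- 135 x^{2} - 21\right)}{3} = \frac{7 \left(-21 - 135 x^{2}\right)}{3} = -49 - 315 x^{2}$)
$B{\left(85 \right)} - -23382 = \left(-49 - 315 \cdot 85^{2}\right) - -23382 = \left(-49 - 2275875\right) + 23382 = -2275924 + 23382 = -2252542$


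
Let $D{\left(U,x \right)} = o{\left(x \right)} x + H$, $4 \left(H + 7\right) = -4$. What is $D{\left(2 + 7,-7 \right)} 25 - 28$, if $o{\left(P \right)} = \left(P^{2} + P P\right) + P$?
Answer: $-16153$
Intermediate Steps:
$o{\left(P \right)} = P + 2 P^{2}$ ($o{\left(P \right)} = \left(P^{2} + P^{2}\right) + P = 2 P^{2} + P = P + 2 P^{2}$)
$H = -8$ ($H = -7 + \frac{1}{4} \left(-4\right) = -7 - 1 = -8$)
$D{\left(U,x \right)} = -8 + x^{2} \left(1 + 2 x\right)$ ($D{\left(U,x \right)} = x \left(1 + 2 x\right) x - 8 = x^{2} \left(1 + 2 x\right) - 8 = -8 + x^{2} \left(1 + 2 x\right)$)
$D{\left(2 + 7,-7 \right)} 25 - 28 = \left(-8 + \left(-7\right)^{2} \left(1 + 2 \left(-7\right)\right)\right) 25 - 28 = \left(-8 + 49 \left(1 - 14\right)\right) 25 - 28 = \left(-8 + 49 \left(-13\right)\right) 25 - 28 = \left(-8 - 637\right) 25 - 28 = \left(-645\right) 25 - 28 = -16125 - 28 = -16153$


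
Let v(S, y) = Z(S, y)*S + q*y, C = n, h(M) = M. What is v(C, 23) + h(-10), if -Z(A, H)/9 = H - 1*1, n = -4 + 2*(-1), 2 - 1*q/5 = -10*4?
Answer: 6008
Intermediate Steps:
q = 210 (q = 10 - (-50)*4 = 10 - 5*(-40) = 10 + 200 = 210)
n = -6 (n = -4 - 2 = -6)
C = -6
Z(A, H) = 9 - 9*H (Z(A, H) = -9*(H - 1*1) = -9*(H - 1) = -9*(-1 + H) = 9 - 9*H)
v(S, y) = 210*y + S*(9 - 9*y) (v(S, y) = (9 - 9*y)*S + 210*y = S*(9 - 9*y) + 210*y = 210*y + S*(9 - 9*y))
v(C, 23) + h(-10) = (210*23 - 9*(-6)*(-1 + 23)) - 10 = (4830 - 9*(-6)*22) - 10 = (4830 + 1188) - 10 = 6018 - 10 = 6008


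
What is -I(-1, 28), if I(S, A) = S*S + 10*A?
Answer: -281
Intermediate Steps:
I(S, A) = S**2 + 10*A
-I(-1, 28) = -((-1)**2 + 10*28) = -(1 + 280) = -1*281 = -281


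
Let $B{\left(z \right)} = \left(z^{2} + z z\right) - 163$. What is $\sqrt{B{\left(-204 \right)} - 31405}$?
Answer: $4 \sqrt{3229} \approx 227.3$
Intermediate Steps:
$B{\left(z \right)} = -163 + 2 z^{2}$ ($B{\left(z \right)} = \left(z^{2} + z^{2}\right) - 163 = 2 z^{2} - 163 = -163 + 2 z^{2}$)
$\sqrt{B{\left(-204 \right)} - 31405} = \sqrt{\left(-163 + 2 \left(-204\right)^{2}\right) - 31405} = \sqrt{\left(-163 + 2 \cdot 41616\right) - 31405} = \sqrt{\left(-163 + 83232\right) - 31405} = \sqrt{83069 - 31405} = \sqrt{51664} = 4 \sqrt{3229}$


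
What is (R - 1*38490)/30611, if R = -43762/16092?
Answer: -309712421/246296106 ≈ -1.2575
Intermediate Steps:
R = -21881/8046 (R = -43762*1/16092 = -21881/8046 ≈ -2.7195)
(R - 1*38490)/30611 = (-21881/8046 - 1*38490)/30611 = (-21881/8046 - 38490)*(1/30611) = -309712421/8046*1/30611 = -309712421/246296106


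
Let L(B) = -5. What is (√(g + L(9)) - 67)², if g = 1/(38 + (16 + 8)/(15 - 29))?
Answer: (17018 - I*√320802)²/64516 ≈ 4484.0 - 298.81*I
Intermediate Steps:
g = 7/254 (g = 1/(38 + 24/(-14)) = 1/(38 + 24*(-1/14)) = 1/(38 - 12/7) = 1/(254/7) = 7/254 ≈ 0.027559)
(√(g + L(9)) - 67)² = (√(7/254 - 5) - 67)² = (√(-1263/254) - 67)² = (I*√320802/254 - 67)² = (-67 + I*√320802/254)²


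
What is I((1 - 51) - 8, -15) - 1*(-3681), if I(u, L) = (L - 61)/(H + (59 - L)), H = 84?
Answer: 290761/79 ≈ 3680.5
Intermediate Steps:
I(u, L) = (-61 + L)/(143 - L) (I(u, L) = (L - 61)/(84 + (59 - L)) = (-61 + L)/(143 - L))
I((1 - 51) - 8, -15) - 1*(-3681) = (-61 - 15)/(143 - 1*(-15)) - 1*(-3681) = -76/(143 + 15) + 3681 = -76/158 + 3681 = (1/158)*(-76) + 3681 = -38/79 + 3681 = 290761/79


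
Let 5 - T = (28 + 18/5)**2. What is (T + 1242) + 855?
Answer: 27586/25 ≈ 1103.4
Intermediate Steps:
T = -24839/25 (T = 5 - (28 + 18/5)**2 = 5 - (158/5)**2 = 5 - 1*24964/25 = 5 - 24964/25 = -24839/25 ≈ -993.56)
(T + 1242) + 855 = (-24839/25 + 1242) + 855 = 6211/25 + 855 = 27586/25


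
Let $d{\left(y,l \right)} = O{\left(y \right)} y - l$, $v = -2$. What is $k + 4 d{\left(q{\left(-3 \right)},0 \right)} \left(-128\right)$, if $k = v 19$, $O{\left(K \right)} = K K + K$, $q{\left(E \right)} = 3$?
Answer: $-18470$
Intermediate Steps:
$O{\left(K \right)} = K + K^{2}$ ($O{\left(K \right)} = K^{2} + K = K + K^{2}$)
$k = -38$ ($k = \left(-2\right) 19 = -38$)
$d{\left(y,l \right)} = - l + y^{2} \left(1 + y\right)$ ($d{\left(y,l \right)} = y \left(1 + y\right) y - l = y^{2} \left(1 + y\right) - l = - l + y^{2} \left(1 + y\right)$)
$k + 4 d{\left(q{\left(-3 \right)},0 \right)} \left(-128\right) = -38 + 4 \left(\left(-1\right) 0 + 3^{2} \left(1 + 3\right)\right) \left(-128\right) = -38 + 4 \left(0 + 9 \cdot 4\right) \left(-128\right) = -38 + 4 \left(0 + 36\right) \left(-128\right) = -38 + 4 \cdot 36 \left(-128\right) = -38 + 144 \left(-128\right) = -38 - 18432 = -18470$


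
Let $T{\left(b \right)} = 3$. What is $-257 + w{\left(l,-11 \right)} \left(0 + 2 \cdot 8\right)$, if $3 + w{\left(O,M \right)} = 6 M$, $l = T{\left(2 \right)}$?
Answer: $-1361$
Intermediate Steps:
$l = 3$
$w{\left(O,M \right)} = -3 + 6 M$
$-257 + w{\left(l,-11 \right)} \left(0 + 2 \cdot 8\right) = -257 + \left(-3 + 6 \left(-11\right)\right) \left(0 + 2 \cdot 8\right) = -257 + \left(-3 - 66\right) \left(0 + 16\right) = -257 - 1104 = -1361$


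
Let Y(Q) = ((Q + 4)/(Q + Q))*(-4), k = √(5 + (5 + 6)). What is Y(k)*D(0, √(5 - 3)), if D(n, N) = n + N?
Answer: -4*√2 ≈ -5.6569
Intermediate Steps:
D(n, N) = N + n
k = 4 (k = √(5 + 11) = √16 = 4)
Y(Q) = -2*(4 + Q)/Q (Y(Q) = ((4 + Q)/((2*Q)))*(-4) = ((4 + Q)*(1/(2*Q)))*(-4) = ((4 + Q)/(2*Q))*(-4) = -2*(4 + Q)/Q)
Y(k)*D(0, √(5 - 3)) = (-2 - 8/4)*(√(5 - 3) + 0) = (-2 - 8*¼)*(√2 + 0) = (-2 - 2)*√2 = -4*√2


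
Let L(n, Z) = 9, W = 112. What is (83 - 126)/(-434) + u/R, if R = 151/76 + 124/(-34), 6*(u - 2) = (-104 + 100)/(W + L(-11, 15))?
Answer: -372485767/337927590 ≈ -1.1023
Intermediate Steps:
u = 724/363 (u = 2 + ((-104 + 100)/(112 + 9))/6 = 2 + (-4/121)/6 = 2 + (-4*1/121)/6 = 2 + (⅙)*(-4/121) = 2 - 2/363 = 724/363 ≈ 1.9945)
R = -2145/1292 (R = 151*(1/76) + 124*(-1/34) = 151/76 - 62/17 = -2145/1292 ≈ -1.6602)
(83 - 126)/(-434) + u/R = (83 - 126)/(-434) + 724/(363*(-2145/1292)) = -43*(-1/434) + (724/363)*(-1292/2145) = 43/434 - 935408/778635 = -372485767/337927590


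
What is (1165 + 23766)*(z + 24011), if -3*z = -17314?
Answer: 2227510057/3 ≈ 7.4250e+8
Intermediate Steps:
z = 17314/3 (z = -⅓*(-17314) = 17314/3 ≈ 5771.3)
(1165 + 23766)*(z + 24011) = (1165 + 23766)*(17314/3 + 24011) = 24931*(89347/3) = 2227510057/3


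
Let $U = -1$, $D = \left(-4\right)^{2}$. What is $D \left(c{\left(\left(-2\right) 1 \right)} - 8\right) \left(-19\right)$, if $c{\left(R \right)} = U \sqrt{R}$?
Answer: $2432 + 304 i \sqrt{2} \approx 2432.0 + 429.92 i$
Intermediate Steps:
$D = 16$
$c{\left(R \right)} = - \sqrt{R}$
$D \left(c{\left(\left(-2\right) 1 \right)} - 8\right) \left(-19\right) = 16 \left(- \sqrt{\left(-2\right) 1} - 8\right) \left(-19\right) = 16 \left(- \sqrt{-2} - 8\right) \left(-19\right) = 16 \left(- i \sqrt{2} - 8\right) \left(-19\right) = 16 \left(-8 - i \sqrt{2}\right) \left(-19\right) = \left(-128 - 16 i \sqrt{2}\right) \left(-19\right) = 2432 + 304 i \sqrt{2}$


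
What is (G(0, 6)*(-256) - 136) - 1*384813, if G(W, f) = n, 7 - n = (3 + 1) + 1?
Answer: -385461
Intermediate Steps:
n = 2 (n = 7 - ((3 + 1) + 1) = 7 - (4 + 1) = 7 - 1*5 = 7 - 5 = 2)
G(W, f) = 2
(G(0, 6)*(-256) - 136) - 1*384813 = (2*(-256) - 136) - 1*384813 = (-512 - 136) - 384813 = -648 - 384813 = -385461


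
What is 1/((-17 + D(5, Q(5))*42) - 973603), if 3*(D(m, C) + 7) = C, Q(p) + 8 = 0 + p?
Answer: -1/973956 ≈ -1.0267e-6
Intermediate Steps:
Q(p) = -8 + p (Q(p) = -8 + (0 + p) = -8 + p)
D(m, C) = -7 + C/3
1/((-17 + D(5, Q(5))*42) - 973603) = 1/((-17 + (-7 + (-8 + 5)/3)*42) - 973603) = 1/((-17 + (-7 + (1/3)*(-3))*42) - 973603) = 1/((-17 + (-7 - 1)*42) - 973603) = 1/((-17 - 8*42) - 973603) = 1/((-17 - 336) - 973603) = 1/(-353 - 973603) = 1/(-973956) = -1/973956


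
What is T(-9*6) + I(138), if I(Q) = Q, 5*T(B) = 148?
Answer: 838/5 ≈ 167.60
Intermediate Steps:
T(B) = 148/5 (T(B) = (⅕)*148 = 148/5)
T(-9*6) + I(138) = 148/5 + 138 = 838/5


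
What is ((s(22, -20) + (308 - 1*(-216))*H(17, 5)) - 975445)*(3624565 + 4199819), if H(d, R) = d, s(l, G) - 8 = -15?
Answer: -7562611408896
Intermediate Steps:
s(l, G) = -7 (s(l, G) = 8 - 15 = -7)
((s(22, -20) + (308 - 1*(-216))*H(17, 5)) - 975445)*(3624565 + 4199819) = ((-7 + (308 - 1*(-216))*17) - 975445)*(3624565 + 4199819) = ((-7 + (308 + 216)*17) - 975445)*7824384 = ((-7 + 524*17) - 975445)*7824384 = ((-7 + 8908) - 975445)*7824384 = (8901 - 975445)*7824384 = -966544*7824384 = -7562611408896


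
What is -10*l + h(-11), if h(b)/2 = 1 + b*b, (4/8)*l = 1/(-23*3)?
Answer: 16856/69 ≈ 244.29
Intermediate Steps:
l = -2/69 (l = 2/((-23*3)) = 2/(-69) = 2*(-1/69) = -2/69 ≈ -0.028986)
h(b) = 2 + 2*b² (h(b) = 2*(1 + b*b) = 2*(1 + b²) = 2 + 2*b²)
-10*l + h(-11) = -10*(-2/69) + (2 + 2*(-11)²) = 20/69 + (2 + 2*121) = 20/69 + (2 + 242) = 20/69 + 244 = 16856/69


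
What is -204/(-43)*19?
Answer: 3876/43 ≈ 90.140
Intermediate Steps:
-204/(-43)*19 = -204*(-1)/43*19 = -34*(-6/43)*19 = (204/43)*19 = 3876/43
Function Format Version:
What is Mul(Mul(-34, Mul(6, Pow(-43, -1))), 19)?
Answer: Rational(3876, 43) ≈ 90.140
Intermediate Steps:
Mul(Mul(-34, Mul(6, Pow(-43, -1))), 19) = Mul(Mul(-34, Mul(6, Rational(-1, 43))), 19) = Mul(Mul(-34, Rational(-6, 43)), 19) = Mul(Rational(204, 43), 19) = Rational(3876, 43)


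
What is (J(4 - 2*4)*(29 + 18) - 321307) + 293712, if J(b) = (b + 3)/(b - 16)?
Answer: -551853/20 ≈ -27593.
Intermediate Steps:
J(b) = (3 + b)/(-16 + b)
(J(4 - 2*4)*(29 + 18) - 321307) + 293712 = (((3 + (4 - 2*4))/(-16 + (4 - 2*4)))*(29 + 18) - 321307) + 293712 = (((3 + (4 - 8))/(-16 + (4 - 8)))*47 - 321307) + 293712 = (((3 - 4)/(-16 - 4))*47 - 321307) + 293712 = ((-1/(-20))*47 - 321307) + 293712 = (-1/20*(-1)*47 - 321307) + 293712 = ((1/20)*47 - 321307) + 293712 = (47/20 - 321307) + 293712 = -6426093/20 + 293712 = -551853/20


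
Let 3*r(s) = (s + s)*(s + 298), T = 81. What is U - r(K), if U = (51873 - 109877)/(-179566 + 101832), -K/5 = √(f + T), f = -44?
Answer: -71816944/116601 + 2980*√37/3 ≈ 5426.3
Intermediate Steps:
K = -5*√37 (K = -5*√(-44 + 81) = -5*√37 ≈ -30.414)
r(s) = 2*s*(298 + s)/3 (r(s) = ((s + s)*(s + 298))/3 = ((2*s)*(298 + s))/3 = (2*s*(298 + s))/3 = 2*s*(298 + s)/3)
U = 29002/38867 (U = -58004/(-77734) = -58004*(-1/77734) = 29002/38867 ≈ 0.74619)
U - r(K) = 29002/38867 - 2*(-5*√37)*(298 - 5*√37)/3 = 29002/38867 - (-10)*√37*(298 - 5*√37)/3 = 29002/38867 + 10*√37*(298 - 5*√37)/3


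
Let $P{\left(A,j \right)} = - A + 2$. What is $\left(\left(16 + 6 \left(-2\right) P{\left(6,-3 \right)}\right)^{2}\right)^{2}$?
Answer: $16777216$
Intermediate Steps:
$P{\left(A,j \right)} = 2 - A$
$\left(\left(16 + 6 \left(-2\right) P{\left(6,-3 \right)}\right)^{2}\right)^{2} = \left(\left(16 + 6 \left(-2\right) \left(2 - 6\right)\right)^{2}\right)^{2} = \left(\left(16 - 12 \left(2 - 6\right)\right)^{2}\right)^{2} = \left(\left(16 - -48\right)^{2}\right)^{2} = \left(\left(16 + 48\right)^{2}\right)^{2} = \left(64^{2}\right)^{2} = 4096^{2} = 16777216$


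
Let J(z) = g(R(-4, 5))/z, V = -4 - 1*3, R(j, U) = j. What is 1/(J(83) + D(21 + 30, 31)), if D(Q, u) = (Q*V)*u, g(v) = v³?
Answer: -83/918625 ≈ -9.0352e-5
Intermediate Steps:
V = -7 (V = -4 - 3 = -7)
J(z) = -64/z (J(z) = (-4)³/z = -64/z)
D(Q, u) = -7*Q*u (D(Q, u) = (Q*(-7))*u = (-7*Q)*u = -7*Q*u)
1/(J(83) + D(21 + 30, 31)) = 1/(-64/83 - 7*(21 + 30)*31) = 1/(-64*1/83 - 7*51*31) = 1/(-64/83 - 11067) = 1/(-918625/83) = -83/918625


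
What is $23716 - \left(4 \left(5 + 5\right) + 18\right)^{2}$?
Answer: $20352$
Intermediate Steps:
$23716 - \left(4 \left(5 + 5\right) + 18\right)^{2} = 23716 - \left(4 \cdot 10 + 18\right)^{2} = 23716 - \left(40 + 18\right)^{2} = 23716 - 58^{2} = 23716 - 3364 = 20352$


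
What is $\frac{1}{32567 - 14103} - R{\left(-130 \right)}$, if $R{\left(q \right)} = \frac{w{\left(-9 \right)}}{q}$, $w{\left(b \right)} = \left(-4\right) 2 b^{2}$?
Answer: $- \frac{5982271}{1200160} \approx -4.9846$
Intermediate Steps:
$w{\left(b \right)} = - 8 b^{2}$
$R{\left(q \right)} = - \frac{648}{q}$ ($R{\left(q \right)} = \frac{\left(-8\right) \left(-9\right)^{2}}{q} = \frac{\left(-8\right) 81}{q} = - \frac{648}{q}$)
$\frac{1}{32567 - 14103} - R{\left(-130 \right)} = \frac{1}{32567 - 14103} - - \frac{648}{-130} = \frac{1}{18464} - \left(-648\right) \left(- \frac{1}{130}\right) = \frac{1}{18464} - \frac{324}{65} = - \frac{5982271}{1200160}$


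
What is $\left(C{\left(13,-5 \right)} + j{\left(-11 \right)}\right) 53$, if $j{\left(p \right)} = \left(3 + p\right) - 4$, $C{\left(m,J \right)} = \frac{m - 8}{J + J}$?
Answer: $- \frac{1325}{2} \approx -662.5$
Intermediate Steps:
$C{\left(m,J \right)} = \frac{-8 + m}{2 J}$
$j{\left(p \right)} = -1 + p$
$\left(C{\left(13,-5 \right)} + j{\left(-11 \right)}\right) 53 = \left(\frac{-8 + 13}{2 \left(-5\right)} - 12\right) 53 = \left(\frac{1}{2} \left(- \frac{1}{5}\right) 5 - 12\right) 53 = \left(- \frac{1}{2} - 12\right) 53 = \left(- \frac{25}{2}\right) 53 = - \frac{1325}{2}$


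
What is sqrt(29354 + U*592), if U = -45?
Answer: sqrt(2714) ≈ 52.096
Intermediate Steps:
sqrt(29354 + U*592) = sqrt(29354 - 45*592) = sqrt(29354 - 26640) = sqrt(2714)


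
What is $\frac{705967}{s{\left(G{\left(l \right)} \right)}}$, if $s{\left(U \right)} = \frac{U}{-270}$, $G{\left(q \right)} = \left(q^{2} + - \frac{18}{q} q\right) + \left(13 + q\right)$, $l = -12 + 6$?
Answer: $- \frac{38122218}{5} \approx -7.6244 \cdot 10^{6}$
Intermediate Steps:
$l = -6$
$G{\left(q \right)} = -5 + q + q^{2}$ ($G{\left(q \right)} = \left(q^{2} - 18\right) + \left(13 + q\right) = \left(-18 + q^{2}\right) + \left(13 + q\right) = -5 + q + q^{2}$)
$s{\left(U \right)} = - \frac{U}{270}$ ($s{\left(U \right)} = U \left(- \frac{1}{270}\right) = - \frac{U}{270}$)
$\frac{705967}{s{\left(G{\left(l \right)} \right)}} = \frac{705967}{\left(- \frac{1}{270}\right) \left(-5 - 6 + \left(-6\right)^{2}\right)} = \frac{705967}{\left(- \frac{1}{270}\right) \left(-5 - 6 + 36\right)} = \frac{705967}{\left(- \frac{1}{270}\right) 25} = \frac{705967}{- \frac{5}{54}} = 705967 \left(- \frac{54}{5}\right) = - \frac{38122218}{5}$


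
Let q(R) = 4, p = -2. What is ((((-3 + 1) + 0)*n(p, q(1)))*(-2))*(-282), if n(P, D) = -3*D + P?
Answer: 15792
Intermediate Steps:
n(P, D) = P - 3*D
((((-3 + 1) + 0)*n(p, q(1)))*(-2))*(-282) = ((((-3 + 1) + 0)*(-2 - 3*4))*(-2))*(-282) = (((-2 + 0)*(-2 - 12))*(-2))*(-282) = (-2*(-14)*(-2))*(-282) = (28*(-2))*(-282) = -56*(-282) = 15792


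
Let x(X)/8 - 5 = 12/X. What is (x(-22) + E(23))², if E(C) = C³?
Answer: 18017424441/121 ≈ 1.4890e+8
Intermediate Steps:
x(X) = 40 + 96/X (x(X) = 40 + 8*(12/X) = 40 + 96/X)
(x(-22) + E(23))² = ((40 + 96/(-22)) + 23³)² = ((40 + 96*(-1/22)) + 12167)² = ((40 - 48/11) + 12167)² = (392/11 + 12167)² = (134229/11)² = 18017424441/121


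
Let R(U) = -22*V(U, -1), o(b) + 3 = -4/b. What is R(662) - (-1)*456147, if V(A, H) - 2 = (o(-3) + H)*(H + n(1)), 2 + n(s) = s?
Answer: 1367957/3 ≈ 4.5599e+5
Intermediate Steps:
n(s) = -2 + s
o(b) = -3 - 4/b
V(A, H) = 2 + (-1 + H)*(-5/3 + H) (V(A, H) = 2 + ((-3 - 4/(-3)) + H)*(H + (-2 + 1)) = 2 + ((-3 - 4*(-1/3)) + H)*(H - 1) = 2 + ((-3 + 4/3) + H)*(-1 + H) = 2 + (-5/3 + H)*(-1 + H) = 2 + (-1 + H)*(-5/3 + H))
R(U) = -484/3 (R(U) = -22*(11/3 + (-1)**2 - 8/3*(-1)) = -22*(11/3 + 1 + 8/3) = -22*22/3 = -484/3)
R(662) - (-1)*456147 = -484/3 - (-1)*456147 = -484/3 - 1*(-456147) = -484/3 + 456147 = 1367957/3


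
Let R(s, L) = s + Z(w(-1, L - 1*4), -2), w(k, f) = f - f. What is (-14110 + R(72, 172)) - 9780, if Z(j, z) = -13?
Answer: -23831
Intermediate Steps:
w(k, f) = 0
R(s, L) = -13 + s (R(s, L) = s - 13 = -13 + s)
(-14110 + R(72, 172)) - 9780 = (-14110 + (-13 + 72)) - 9780 = (-14110 + 59) - 9780 = -14051 - 9780 = -23831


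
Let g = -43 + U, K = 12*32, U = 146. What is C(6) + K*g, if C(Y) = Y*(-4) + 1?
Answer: 39529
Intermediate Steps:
K = 384
g = 103 (g = -43 + 146 = 103)
C(Y) = 1 - 4*Y (C(Y) = -4*Y + 1 = 1 - 4*Y)
C(6) + K*g = (1 - 4*6) + 384*103 = (1 - 24) + 39552 = -23 + 39552 = 39529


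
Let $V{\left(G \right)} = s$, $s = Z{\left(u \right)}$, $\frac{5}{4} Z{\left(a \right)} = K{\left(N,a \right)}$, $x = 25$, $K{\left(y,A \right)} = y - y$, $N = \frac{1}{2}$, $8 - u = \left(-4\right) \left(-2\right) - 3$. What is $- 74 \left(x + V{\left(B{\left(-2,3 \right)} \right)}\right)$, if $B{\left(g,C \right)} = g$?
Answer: $-1850$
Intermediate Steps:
$u = 3$ ($u = 8 - \left(\left(-4\right) \left(-2\right) - 3\right) = 8 - \left(8 - 3\right) = 8 - 5 = 3$)
$N = \frac{1}{2} \approx 0.5$
$K{\left(y,A \right)} = 0$
$Z{\left(a \right)} = 0$ ($Z{\left(a \right)} = \frac{4}{5} \cdot 0 = 0$)
$s = 0$
$V{\left(G \right)} = 0$
$- 74 \left(x + V{\left(B{\left(-2,3 \right)} \right)}\right) = - 74 \left(25 + 0\right) = \left(-74\right) 25 = -1850$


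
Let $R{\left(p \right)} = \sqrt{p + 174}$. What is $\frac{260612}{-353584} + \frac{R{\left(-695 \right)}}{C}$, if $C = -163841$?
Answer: $- \frac{5923}{8036} - \frac{i \sqrt{521}}{163841} \approx -0.73706 - 0.00013931 i$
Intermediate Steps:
$R{\left(p \right)} = \sqrt{174 + p}$
$\frac{260612}{-353584} + \frac{R{\left(-695 \right)}}{C} = \frac{260612}{-353584} + \frac{\sqrt{174 - 695}}{-163841} = 260612 \left(- \frac{1}{353584}\right) + \sqrt{-521} \left(- \frac{1}{163841}\right) = - \frac{5923}{8036} + i \sqrt{521} \left(- \frac{1}{163841}\right) = - \frac{5923}{8036} - \frac{i \sqrt{521}}{163841}$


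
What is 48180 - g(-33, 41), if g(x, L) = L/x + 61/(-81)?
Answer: 42930158/891 ≈ 48182.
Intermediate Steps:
g(x, L) = -61/81 + L/x (g(x, L) = L/x + 61*(-1/81) = L/x - 61/81 = -61/81 + L/x)
48180 - g(-33, 41) = 48180 - (-61/81 + 41/(-33)) = 48180 - (-61/81 + 41*(-1/33)) = 48180 - (-61/81 - 41/33) = 48180 - 1*(-1778/891) = 48180 + 1778/891 = 42930158/891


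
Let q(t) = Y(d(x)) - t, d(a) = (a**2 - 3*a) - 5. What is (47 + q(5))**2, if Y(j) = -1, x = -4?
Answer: 1681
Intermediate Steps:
d(a) = -5 + a**2 - 3*a
q(t) = -1 - t
(47 + q(5))**2 = (47 + (-1 - 1*5))**2 = (47 + (-1 - 5))**2 = (47 - 6)**2 = 41**2 = 1681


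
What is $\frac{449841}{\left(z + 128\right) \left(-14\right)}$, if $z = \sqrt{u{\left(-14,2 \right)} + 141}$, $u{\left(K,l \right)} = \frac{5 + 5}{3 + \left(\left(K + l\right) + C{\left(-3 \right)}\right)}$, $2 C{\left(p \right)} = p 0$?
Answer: $- \frac{37015488}{146197} + \frac{192789 \sqrt{1259}}{292394} \approx -229.79$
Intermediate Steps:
$C{\left(p \right)} = 0$ ($C{\left(p \right)} = \frac{p 0}{2} = \frac{1}{2} \cdot 0 = 0$)
$u{\left(K,l \right)} = \frac{10}{3 + K + l}$ ($u{\left(K,l \right)} = \frac{5 + 5}{3 + \left(\left(K + l\right) + 0\right)} = \frac{10}{3 + \left(K + l\right)} = \frac{10}{3 + K + l}$)
$z = \frac{\sqrt{1259}}{3}$ ($z = \sqrt{\frac{10}{3 - 14 + 2} + 141} = \sqrt{\frac{10}{-9} + 141} = \sqrt{10 \left(- \frac{1}{9}\right) + 141} = \sqrt{- \frac{10}{9} + 141} = \sqrt{\frac{1259}{9}} = \frac{\sqrt{1259}}{3} \approx 11.827$)
$\frac{449841}{\left(z + 128\right) \left(-14\right)} = \frac{449841}{\left(\frac{\sqrt{1259}}{3} + 128\right) \left(-14\right)} = \frac{449841}{\left(128 + \frac{\sqrt{1259}}{3}\right) \left(-14\right)} = \frac{449841}{-1792 - \frac{14 \sqrt{1259}}{3}}$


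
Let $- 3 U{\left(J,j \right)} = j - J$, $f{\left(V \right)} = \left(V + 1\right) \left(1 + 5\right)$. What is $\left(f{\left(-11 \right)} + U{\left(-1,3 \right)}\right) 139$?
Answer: $- \frac{25576}{3} \approx -8525.3$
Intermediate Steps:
$f{\left(V \right)} = 6 + 6 V$ ($f{\left(V \right)} = \left(1 + V\right) 6 = 6 + 6 V$)
$U{\left(J,j \right)} = - \frac{j}{3} + \frac{J}{3}$ ($U{\left(J,j \right)} = - \frac{j - J}{3} = - \frac{j}{3} + \frac{J}{3}$)
$\left(f{\left(-11 \right)} + U{\left(-1,3 \right)}\right) 139 = \left(\left(6 + 6 \left(-11\right)\right) + \left(\left(- \frac{1}{3}\right) 3 + \frac{1}{3} \left(-1\right)\right)\right) 139 = \left(\left(6 - 66\right) - \frac{4}{3}\right) 139 = \left(-60 - \frac{4}{3}\right) 139 = \left(- \frac{184}{3}\right) 139 = - \frac{25576}{3}$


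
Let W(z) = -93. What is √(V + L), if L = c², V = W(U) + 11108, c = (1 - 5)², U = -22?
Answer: 17*√39 ≈ 106.16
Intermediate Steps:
c = 16 (c = (-4)² = 16)
V = 11015 (V = -93 + 11108 = 11015)
L = 256 (L = 16² = 256)
√(V + L) = √(11015 + 256) = √11271 = 17*√39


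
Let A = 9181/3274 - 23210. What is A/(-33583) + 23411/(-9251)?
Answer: -170105683623/92468574022 ≈ -1.8396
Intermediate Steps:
A = -75980359/3274 (A = 9181*(1/3274) - 23210 = 9181/3274 - 23210 = -75980359/3274 ≈ -23207.)
A/(-33583) + 23411/(-9251) = -75980359/3274/(-33583) + 23411/(-9251) = -75980359/3274*(-1/33583) + 23411*(-1/9251) = 75980359/109950742 - 23411/9251 = -170105683623/92468574022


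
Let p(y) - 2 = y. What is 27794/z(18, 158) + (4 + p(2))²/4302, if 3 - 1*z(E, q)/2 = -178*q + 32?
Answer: 10263829/20144115 ≈ 0.50952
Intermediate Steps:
p(y) = 2 + y
z(E, q) = -58 + 356*q (z(E, q) = 6 - 2*(-178*q + 32) = 6 - 2*(32 - 178*q) = 6 + (-64 + 356*q) = -58 + 356*q)
27794/z(18, 158) + (4 + p(2))²/4302 = 27794/(-58 + 356*158) + (4 + (2 + 2))²/4302 = 27794/(-58 + 56248) + (4 + 4)²*(1/4302) = 27794/56190 + 8²*(1/4302) = 27794*(1/56190) + 64*(1/4302) = 13897/28095 + 32/2151 = 10263829/20144115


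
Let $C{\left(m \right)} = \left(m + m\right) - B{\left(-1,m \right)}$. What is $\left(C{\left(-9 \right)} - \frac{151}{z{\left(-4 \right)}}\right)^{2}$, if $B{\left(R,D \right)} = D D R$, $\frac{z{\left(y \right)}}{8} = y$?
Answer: $\frac{4695889}{1024} \approx 4585.8$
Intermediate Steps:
$z{\left(y \right)} = 8 y$
$B{\left(R,D \right)} = R D^{2}$ ($B{\left(R,D \right)} = D^{2} R = R D^{2}$)
$C{\left(m \right)} = m^{2} + 2 m$ ($C{\left(m \right)} = \left(m + m\right) - - m^{2} = 2 m + m^{2} = m^{2} + 2 m$)
$\left(C{\left(-9 \right)} - \frac{151}{z{\left(-4 \right)}}\right)^{2} = \left(- 9 \left(2 - 9\right) - \frac{151}{8 \left(-4\right)}\right)^{2} = \left(\left(-9\right) \left(-7\right) - \frac{151}{-32}\right)^{2} = \left(63 - - \frac{151}{32}\right)^{2} = \left(63 + \frac{151}{32}\right)^{2} = \left(\frac{2167}{32}\right)^{2} = \frac{4695889}{1024}$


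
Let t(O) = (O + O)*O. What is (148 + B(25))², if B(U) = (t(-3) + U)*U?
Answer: 1495729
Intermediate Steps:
t(O) = 2*O² (t(O) = (2*O)*O = 2*O²)
B(U) = U*(18 + U) (B(U) = (2*(-3)² + U)*U = (2*9 + U)*U = (18 + U)*U = U*(18 + U))
(148 + B(25))² = (148 + 25*(18 + 25))² = (148 + 25*43)² = (148 + 1075)² = 1223² = 1495729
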